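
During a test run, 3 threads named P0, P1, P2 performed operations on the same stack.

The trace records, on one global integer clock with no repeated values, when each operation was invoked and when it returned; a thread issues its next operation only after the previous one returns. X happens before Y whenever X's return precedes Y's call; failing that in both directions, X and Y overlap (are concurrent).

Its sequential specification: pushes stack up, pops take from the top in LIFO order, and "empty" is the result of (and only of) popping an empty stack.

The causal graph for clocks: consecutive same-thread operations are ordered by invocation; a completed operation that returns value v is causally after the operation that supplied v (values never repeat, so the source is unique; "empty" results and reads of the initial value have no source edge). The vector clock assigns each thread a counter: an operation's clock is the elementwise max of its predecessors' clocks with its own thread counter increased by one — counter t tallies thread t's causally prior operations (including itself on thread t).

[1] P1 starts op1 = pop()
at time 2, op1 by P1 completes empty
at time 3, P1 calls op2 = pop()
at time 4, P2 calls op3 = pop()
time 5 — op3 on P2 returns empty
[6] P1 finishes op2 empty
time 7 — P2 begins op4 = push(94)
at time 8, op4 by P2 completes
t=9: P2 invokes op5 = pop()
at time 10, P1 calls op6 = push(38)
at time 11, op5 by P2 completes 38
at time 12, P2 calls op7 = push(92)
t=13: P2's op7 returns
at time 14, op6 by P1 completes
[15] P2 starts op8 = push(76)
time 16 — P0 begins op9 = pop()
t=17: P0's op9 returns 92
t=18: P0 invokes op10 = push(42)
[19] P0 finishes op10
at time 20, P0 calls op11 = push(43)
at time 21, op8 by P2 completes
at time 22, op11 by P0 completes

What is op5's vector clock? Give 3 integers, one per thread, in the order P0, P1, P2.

op3, invoked 4, has no incoming edges; only P2's bump applies → (0, 0, 1)
op1, invoked 1, has no incoming edges; only P1's bump applies → (0, 1, 0)
invoked at 7, op4 merges VC(op3)=(0, 0, 1) and bumps P2's slot → (0, 0, 2)
invoked at 3, op2 merges VC(op1)=(0, 1, 0) and bumps P1's slot → (0, 2, 0)
invoked at 10, op6 merges VC(op2)=(0, 2, 0) and bumps P1's slot → (0, 3, 0)
invoked at 9, op5 merges VC(op4)=(0, 0, 2), VC(op6)=(0, 3, 0) and bumps P2's slot → (0, 3, 3)
invoked at 12, op7 merges VC(op5)=(0, 3, 3) and bumps P2's slot → (0, 3, 4)
invoked at 15, op8 merges VC(op7)=(0, 3, 4) and bumps P2's slot → (0, 3, 5)
invoked at 16, op9 merges VC(op7)=(0, 3, 4) and bumps P0's slot → (1, 3, 4)
invoked at 18, op10 merges VC(op9)=(1, 3, 4) and bumps P0's slot → (2, 3, 4)
invoked at 20, op11 merges VC(op10)=(2, 3, 4) and bumps P0's slot → (3, 3, 4)
target: VC(op5) = (0, 3, 3)

(0, 3, 3)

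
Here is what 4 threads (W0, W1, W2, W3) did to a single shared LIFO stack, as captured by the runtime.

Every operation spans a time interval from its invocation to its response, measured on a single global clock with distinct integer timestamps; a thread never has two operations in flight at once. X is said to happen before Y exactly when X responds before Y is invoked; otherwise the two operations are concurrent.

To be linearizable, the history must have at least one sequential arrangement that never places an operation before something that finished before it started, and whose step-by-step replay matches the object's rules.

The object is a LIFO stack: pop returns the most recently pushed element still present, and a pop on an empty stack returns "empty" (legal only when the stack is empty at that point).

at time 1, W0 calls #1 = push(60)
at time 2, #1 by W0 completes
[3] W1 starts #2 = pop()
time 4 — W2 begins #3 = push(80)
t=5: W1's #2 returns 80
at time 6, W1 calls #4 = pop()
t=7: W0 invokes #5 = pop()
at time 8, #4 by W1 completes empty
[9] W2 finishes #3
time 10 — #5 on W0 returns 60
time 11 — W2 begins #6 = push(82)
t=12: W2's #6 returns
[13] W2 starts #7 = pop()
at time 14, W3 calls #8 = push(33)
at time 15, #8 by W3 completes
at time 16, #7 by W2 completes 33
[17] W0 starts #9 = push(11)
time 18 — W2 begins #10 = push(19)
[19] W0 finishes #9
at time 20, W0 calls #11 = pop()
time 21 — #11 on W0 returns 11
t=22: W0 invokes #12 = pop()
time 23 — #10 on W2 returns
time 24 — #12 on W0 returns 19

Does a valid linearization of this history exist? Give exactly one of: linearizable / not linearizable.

linearizable

one valid linearization: #1, #3, #2, #5, #4, #6, #8, #7, #9, #11, #10, #12
step 1: #1 push(60) — stack <60>
step 2: #3 push(80) — stack <60,80>
step 3: #2 pop() → 80 — stack <60>
step 4: #5 pop() → 60 — stack <>
step 5: #4 pop() → empty — stack <>
step 6: #6 push(82) — stack <82>
step 7: #8 push(33) — stack <82,33>
step 8: #7 pop() → 33 — stack <82>
step 9: #9 push(11) — stack <82,11>
step 10: #11 pop() → 11 — stack <82>
step 11: #10 push(19) — stack <82,19>
step 12: #12 pop() → 19 — stack <82>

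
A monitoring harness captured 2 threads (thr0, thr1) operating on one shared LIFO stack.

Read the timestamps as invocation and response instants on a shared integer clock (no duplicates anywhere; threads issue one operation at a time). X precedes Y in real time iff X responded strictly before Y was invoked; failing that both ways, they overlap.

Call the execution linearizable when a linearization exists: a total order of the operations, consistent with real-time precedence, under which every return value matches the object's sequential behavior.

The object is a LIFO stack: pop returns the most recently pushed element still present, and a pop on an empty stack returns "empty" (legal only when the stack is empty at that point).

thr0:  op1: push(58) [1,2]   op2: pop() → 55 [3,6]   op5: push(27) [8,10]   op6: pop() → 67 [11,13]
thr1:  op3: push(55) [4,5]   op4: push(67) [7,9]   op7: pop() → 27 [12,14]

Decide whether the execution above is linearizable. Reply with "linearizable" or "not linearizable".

linearizable

one valid linearization: op1, op3, op2, op4, op5, op7, op6
step 1: op1 push(58) — stack <58>
step 2: op3 push(55) — stack <58,55>
step 3: op2 pop() → 55 — stack <58>
step 4: op4 push(67) — stack <58,67>
step 5: op5 push(27) — stack <58,67,27>
step 6: op7 pop() → 27 — stack <58,67>
step 7: op6 pop() → 67 — stack <58>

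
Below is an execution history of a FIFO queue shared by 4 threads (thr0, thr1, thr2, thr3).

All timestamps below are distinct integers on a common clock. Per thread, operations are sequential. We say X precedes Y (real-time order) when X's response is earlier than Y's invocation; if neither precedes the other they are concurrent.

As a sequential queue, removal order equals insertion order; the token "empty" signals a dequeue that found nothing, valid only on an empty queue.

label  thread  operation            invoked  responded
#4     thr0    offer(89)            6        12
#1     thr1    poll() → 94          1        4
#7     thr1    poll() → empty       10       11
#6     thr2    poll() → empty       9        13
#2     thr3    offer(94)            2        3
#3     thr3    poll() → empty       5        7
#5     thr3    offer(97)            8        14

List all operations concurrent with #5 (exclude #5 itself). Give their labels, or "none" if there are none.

#5 runs from 8 to 14; window-overlapping ops are concurrent
#1 [1,4]: before
#2 [2,3]: before
#3 [5,7]: before
#4 [6,12]: concurrent
#6 [9,13]: concurrent
#7 [10,11]: concurrent

#4, #6, #7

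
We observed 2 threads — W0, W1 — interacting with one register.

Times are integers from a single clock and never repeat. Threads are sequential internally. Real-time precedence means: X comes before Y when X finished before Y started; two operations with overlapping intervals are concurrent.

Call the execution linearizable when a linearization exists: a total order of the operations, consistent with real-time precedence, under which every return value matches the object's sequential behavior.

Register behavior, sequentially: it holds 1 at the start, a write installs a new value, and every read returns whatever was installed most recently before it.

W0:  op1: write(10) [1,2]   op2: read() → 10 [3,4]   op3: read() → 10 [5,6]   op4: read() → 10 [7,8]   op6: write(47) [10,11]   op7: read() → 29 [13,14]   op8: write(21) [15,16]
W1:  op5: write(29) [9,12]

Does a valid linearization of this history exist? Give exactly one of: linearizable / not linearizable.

witness order: op1, op2, op3, op4, op6, op5, op7, op8
after step 1 (op1 write(10)): value 10
after step 2 (op2 read() → 10): value 10
after step 3 (op3 read() → 10): value 10
after step 4 (op4 read() → 10): value 10
after step 5 (op6 write(47)): value 47
after step 6 (op5 write(29)): value 29
after step 7 (op7 read() → 29): value 29
after step 8 (op8 write(21)): value 21

linearizable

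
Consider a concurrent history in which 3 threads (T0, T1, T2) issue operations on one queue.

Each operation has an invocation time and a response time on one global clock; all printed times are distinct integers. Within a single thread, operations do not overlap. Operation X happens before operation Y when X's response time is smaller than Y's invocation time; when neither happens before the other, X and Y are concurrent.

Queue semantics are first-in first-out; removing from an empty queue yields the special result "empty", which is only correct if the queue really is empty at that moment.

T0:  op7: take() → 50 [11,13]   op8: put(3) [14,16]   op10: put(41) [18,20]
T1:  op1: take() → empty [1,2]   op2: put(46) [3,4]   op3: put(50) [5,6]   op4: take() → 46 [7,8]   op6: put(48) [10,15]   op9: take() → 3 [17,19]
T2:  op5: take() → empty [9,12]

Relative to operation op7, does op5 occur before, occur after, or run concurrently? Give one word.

op5 spans [9,12], op7 spans [11,13]
the intervals overlap in both directions

concurrent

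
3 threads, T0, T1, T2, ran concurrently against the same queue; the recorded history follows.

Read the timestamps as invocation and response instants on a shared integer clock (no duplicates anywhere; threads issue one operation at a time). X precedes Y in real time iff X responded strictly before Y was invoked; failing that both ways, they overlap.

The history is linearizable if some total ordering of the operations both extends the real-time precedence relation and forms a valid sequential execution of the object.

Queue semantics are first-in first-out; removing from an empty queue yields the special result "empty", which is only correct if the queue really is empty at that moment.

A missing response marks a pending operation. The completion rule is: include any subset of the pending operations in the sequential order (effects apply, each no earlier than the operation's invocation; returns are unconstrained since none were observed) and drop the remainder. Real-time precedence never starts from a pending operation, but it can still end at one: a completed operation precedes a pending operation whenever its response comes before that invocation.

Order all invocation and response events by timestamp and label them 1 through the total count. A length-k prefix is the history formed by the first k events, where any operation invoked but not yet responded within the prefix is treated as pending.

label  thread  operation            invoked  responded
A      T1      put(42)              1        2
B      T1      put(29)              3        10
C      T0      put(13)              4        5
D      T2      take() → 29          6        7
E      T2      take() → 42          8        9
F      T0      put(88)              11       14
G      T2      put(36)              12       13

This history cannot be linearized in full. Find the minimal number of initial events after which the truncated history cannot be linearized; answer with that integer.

7

one valid order for events 1..6 is A, B, C:
step 1: A put(42) — queue <42>
step 2: B put(29) (pending, included) — queue <42,29>
step 3: C put(13) — queue <42,29,13>
adding event 7 (D responds at 7) leaves no legal real-time order
including or dropping the 1 pending operation (B) in any combination fails
e.g. A, C, D (pending dropped): illegal at step 3, since D take() → 29 cannot apply there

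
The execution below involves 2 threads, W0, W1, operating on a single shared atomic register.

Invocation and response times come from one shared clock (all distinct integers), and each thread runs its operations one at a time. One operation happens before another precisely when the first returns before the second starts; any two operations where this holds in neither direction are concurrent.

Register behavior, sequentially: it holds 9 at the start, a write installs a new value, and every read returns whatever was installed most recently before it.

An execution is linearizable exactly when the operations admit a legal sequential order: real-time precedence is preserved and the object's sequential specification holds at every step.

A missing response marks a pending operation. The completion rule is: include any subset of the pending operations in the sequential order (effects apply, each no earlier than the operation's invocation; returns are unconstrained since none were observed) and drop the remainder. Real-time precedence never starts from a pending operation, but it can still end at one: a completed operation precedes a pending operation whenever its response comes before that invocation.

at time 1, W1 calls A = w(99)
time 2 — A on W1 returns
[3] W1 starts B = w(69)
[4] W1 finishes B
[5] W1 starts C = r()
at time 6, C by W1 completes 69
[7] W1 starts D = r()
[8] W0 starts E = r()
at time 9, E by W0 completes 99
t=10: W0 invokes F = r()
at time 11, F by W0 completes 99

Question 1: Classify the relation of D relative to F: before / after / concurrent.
Answer: concurrent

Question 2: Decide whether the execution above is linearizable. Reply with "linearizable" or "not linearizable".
not linearizable

through event 8 a valid linearization exists; event 9 (E responding at time 9) ends that
exactly one order of the 4 completed ops respects real time; the atomic register replay fails
including or dropping the 1 pending operation (D) in any combination fails
sample order A, B, C, E (pending dropped) stalls at step 4 — E r() → 99 has no legal effect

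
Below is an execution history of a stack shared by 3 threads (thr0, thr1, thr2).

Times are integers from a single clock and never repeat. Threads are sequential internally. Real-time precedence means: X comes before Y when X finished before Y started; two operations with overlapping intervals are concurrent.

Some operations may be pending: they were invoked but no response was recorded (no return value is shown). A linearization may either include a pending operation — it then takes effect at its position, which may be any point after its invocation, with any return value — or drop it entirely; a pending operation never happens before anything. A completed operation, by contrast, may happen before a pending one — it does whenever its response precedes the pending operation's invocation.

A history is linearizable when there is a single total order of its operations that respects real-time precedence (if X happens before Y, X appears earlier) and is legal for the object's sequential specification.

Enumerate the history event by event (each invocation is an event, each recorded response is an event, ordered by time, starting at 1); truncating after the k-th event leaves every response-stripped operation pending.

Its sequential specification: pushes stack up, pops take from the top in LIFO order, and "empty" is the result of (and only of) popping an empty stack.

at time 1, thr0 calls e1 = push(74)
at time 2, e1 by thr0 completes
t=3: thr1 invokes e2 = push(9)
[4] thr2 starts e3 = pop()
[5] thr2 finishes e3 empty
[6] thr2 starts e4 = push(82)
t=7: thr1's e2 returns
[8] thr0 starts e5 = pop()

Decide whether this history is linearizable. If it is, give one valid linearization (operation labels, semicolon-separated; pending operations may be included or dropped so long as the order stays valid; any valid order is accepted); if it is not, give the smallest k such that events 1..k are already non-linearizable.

not linearizable — minimal violating prefix: 5 events

events 1..4 are fine; event 5 — the response of e3 at time 5 — makes the prefix non-linearizable
exhaustive check: the 2 completed stack ops admit one real-time order; illegal
completion choices over the 1 pending operation (e2) were checked; none helps
e.g. e1, e3 (pending dropped): illegal at step 2, since e3 pop() → empty cannot apply there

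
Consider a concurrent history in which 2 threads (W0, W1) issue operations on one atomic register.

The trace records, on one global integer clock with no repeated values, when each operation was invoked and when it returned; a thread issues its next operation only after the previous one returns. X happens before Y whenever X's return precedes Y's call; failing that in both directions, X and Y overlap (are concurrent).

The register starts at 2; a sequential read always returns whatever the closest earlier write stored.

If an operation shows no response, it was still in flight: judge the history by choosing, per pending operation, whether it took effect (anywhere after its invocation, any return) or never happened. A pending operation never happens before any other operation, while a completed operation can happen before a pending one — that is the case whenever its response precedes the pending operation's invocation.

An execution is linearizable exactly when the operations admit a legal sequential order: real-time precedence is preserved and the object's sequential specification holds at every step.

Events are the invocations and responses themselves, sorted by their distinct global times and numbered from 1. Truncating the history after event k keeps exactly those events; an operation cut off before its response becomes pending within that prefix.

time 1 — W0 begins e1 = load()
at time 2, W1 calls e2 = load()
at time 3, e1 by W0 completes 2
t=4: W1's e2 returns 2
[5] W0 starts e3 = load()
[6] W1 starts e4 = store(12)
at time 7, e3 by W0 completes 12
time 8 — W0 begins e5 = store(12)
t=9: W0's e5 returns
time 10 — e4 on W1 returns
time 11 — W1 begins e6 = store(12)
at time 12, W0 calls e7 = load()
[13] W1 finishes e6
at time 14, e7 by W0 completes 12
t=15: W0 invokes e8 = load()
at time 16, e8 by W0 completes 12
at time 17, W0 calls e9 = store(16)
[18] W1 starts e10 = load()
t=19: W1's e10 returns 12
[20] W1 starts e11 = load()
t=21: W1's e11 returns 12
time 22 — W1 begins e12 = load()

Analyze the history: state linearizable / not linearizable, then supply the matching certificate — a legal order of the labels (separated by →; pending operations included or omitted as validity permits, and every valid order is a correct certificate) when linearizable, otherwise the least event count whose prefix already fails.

linearizable — witness: e1 → e2 → e4 → e3 → e5 → e6 → e7 → e8 → e10 → e11

after step 1 (e1 load() → 2): value 2
after step 2 (e2 load() → 2): value 2
after step 3 (e4 store(12)): value 12
after step 4 (e3 load() → 12): value 12
after step 5 (e5 store(12)): value 12
after step 6 (e6 store(12)): value 12
after step 7 (e7 load() → 12): value 12
after step 8 (e8 load() → 12): value 12
after step 9 (e10 load() → 12): value 12
after step 10 (e11 load() → 12): value 12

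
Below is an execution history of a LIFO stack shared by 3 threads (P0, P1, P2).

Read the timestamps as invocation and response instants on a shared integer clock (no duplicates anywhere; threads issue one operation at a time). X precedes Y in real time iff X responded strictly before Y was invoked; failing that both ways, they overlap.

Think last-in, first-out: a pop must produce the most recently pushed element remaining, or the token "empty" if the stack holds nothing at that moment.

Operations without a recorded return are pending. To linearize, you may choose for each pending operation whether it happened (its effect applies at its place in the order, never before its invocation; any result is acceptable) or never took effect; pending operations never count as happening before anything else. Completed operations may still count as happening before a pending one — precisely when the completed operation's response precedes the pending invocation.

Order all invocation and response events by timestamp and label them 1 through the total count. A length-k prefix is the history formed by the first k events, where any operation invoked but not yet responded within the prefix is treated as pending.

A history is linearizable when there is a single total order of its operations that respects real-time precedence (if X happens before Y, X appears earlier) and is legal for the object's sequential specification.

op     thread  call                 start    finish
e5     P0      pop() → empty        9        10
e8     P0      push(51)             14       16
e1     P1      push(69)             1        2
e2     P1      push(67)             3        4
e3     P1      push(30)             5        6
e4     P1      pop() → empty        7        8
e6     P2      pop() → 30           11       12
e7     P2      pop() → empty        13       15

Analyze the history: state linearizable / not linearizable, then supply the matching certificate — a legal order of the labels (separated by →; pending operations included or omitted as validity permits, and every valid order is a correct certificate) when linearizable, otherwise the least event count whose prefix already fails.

events 1..7 are fine; event 8 — the response of e4 at time 8 — makes the prefix non-linearizable
exhaustive check: the 4 completed LIFO stack ops admit one real-time order; illegal
sample order e1, e2, e3, e4 stalls at step 4 — e4 pop() → empty has no legal effect

not linearizable — minimal violating prefix: 8 events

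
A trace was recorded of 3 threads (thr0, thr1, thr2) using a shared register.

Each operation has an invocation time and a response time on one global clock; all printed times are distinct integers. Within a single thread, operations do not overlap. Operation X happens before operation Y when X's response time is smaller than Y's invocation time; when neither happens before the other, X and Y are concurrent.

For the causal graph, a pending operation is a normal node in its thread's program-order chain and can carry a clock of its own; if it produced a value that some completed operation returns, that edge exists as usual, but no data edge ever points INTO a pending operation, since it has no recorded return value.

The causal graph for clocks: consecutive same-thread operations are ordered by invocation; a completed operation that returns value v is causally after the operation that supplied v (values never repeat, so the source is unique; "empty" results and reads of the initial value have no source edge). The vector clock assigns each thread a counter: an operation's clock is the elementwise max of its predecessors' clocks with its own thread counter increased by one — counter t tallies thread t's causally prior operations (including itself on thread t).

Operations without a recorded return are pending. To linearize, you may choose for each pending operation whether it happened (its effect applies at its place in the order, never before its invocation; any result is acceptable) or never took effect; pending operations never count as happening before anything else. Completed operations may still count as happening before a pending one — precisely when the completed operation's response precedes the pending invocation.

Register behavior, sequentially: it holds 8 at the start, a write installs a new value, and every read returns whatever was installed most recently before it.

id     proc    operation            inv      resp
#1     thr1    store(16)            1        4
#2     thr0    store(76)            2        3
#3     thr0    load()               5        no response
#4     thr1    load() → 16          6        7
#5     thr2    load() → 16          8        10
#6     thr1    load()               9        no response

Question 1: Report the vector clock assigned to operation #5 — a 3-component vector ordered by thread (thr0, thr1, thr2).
(0, 1, 1)

invoked at 1, #1 has no predecessors; its own thr1 bump gives (0, 1, 0)
invoked at 2, #2 has no predecessors; its own thr0 bump gives (1, 0, 0)
from VC(#1)=(0, 1, 0), #5 (invoked 8) maxes components and bumps thr2 → (0, 1, 1)
from VC(#1)=(0, 1, 0), #4 (invoked 6) maxes components and bumps thr1 → (0, 2, 0)
from VC(#2)=(1, 0, 0), #3 (invoked 5) maxes components and bumps thr0 → (2, 0, 0)
from VC(#4)=(0, 2, 0), #6 (invoked 9) maxes components and bumps thr1 → (0, 3, 0)
target: VC(#5) = (0, 1, 1)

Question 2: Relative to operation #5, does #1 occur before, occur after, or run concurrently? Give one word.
before

#1 spans [1,4], #5 spans [8,10]
resp(#1)=4 < inv(#5)=8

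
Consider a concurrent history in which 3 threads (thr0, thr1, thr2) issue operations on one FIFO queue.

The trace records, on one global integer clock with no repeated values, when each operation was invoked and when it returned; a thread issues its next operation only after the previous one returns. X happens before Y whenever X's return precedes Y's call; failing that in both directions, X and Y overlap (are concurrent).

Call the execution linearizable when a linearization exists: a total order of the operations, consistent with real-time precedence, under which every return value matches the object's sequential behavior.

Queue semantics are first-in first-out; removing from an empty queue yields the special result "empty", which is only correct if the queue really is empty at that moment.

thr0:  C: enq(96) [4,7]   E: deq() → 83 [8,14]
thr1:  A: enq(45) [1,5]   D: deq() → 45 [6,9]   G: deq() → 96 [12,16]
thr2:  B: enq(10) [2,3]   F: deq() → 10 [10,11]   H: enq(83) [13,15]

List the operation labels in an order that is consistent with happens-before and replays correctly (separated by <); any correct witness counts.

1. A enq(45), leaving queue <45>
2. B enq(10), leaving queue <45,10>
3. C enq(96), leaving queue <45,10,96>
4. D deq() → 45, leaving queue <10,96>
5. F deq() → 10, leaving queue <96>
6. G deq() → 96, leaving queue <>
7. H enq(83), leaving queue <83>
8. E deq() → 83, leaving queue <>

A < B < C < D < F < G < H < E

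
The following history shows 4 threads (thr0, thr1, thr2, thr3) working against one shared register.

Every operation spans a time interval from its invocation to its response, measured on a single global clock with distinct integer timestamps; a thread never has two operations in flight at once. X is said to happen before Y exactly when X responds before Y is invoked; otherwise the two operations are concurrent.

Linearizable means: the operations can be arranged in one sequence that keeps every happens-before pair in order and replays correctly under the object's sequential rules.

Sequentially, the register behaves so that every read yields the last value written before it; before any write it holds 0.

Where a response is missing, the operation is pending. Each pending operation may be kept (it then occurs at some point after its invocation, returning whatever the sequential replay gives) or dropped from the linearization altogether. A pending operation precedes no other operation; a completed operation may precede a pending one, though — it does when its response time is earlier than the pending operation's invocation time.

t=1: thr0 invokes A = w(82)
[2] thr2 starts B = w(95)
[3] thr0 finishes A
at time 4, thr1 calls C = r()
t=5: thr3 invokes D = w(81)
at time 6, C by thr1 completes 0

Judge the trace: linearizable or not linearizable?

not linearizable

the violation lands at event 6, C's response at time 6: events 1..5 linearize, events 1..6 do not
exhaustive check: the 2 completed register ops admit one real-time order; illegal
no completion choice of the 2 pending operations (B, D) rescues it — every subset was tried
e.g. A, C (pending dropped): illegal at step 2, since C r() → 0 cannot apply there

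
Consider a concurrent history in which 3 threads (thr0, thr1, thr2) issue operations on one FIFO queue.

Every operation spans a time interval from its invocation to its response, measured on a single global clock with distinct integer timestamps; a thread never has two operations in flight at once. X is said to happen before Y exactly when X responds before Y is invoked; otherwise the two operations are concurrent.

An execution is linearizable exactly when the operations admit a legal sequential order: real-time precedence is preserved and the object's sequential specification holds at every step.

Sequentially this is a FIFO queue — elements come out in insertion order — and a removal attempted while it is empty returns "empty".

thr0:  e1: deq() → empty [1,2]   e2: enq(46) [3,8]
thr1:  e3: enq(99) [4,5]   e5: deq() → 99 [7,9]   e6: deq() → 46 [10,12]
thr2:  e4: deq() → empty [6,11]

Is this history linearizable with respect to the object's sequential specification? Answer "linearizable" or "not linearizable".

one valid linearization: e1, e3, e2, e5, e6, e4
step 1: e1 deq() → empty — queue <>
step 2: e3 enq(99) — queue <99>
step 3: e2 enq(46) — queue <99,46>
step 4: e5 deq() → 99 — queue <46>
step 5: e6 deq() → 46 — queue <>
step 6: e4 deq() → empty — queue <>

linearizable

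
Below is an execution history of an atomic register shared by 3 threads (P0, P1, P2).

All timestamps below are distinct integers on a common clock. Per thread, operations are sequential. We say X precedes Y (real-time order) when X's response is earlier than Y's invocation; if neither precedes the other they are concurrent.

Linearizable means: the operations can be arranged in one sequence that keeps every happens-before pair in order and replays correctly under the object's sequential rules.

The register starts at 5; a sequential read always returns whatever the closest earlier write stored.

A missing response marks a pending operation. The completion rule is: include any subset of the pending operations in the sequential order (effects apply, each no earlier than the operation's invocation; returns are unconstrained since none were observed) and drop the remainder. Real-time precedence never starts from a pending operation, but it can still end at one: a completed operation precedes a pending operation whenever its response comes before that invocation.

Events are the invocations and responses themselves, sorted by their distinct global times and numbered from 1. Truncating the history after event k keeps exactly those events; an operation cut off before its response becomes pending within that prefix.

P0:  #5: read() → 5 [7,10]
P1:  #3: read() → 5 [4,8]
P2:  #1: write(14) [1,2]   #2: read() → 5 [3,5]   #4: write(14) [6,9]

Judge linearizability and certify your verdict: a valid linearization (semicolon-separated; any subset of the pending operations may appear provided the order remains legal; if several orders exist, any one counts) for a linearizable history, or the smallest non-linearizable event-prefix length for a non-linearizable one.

not linearizable — minimal violating prefix: 5 events

through event 4 a valid linearization exists; event 5 (#2 responding at time 5) ends that
exhaustive check: the 2 completed atomic register ops admit one real-time order; illegal
no completion choice of the 1 pending operation (#3) rescues it — every subset was tried
sample order #1, #2 (pending dropped) stalls at step 2 — #2 read() → 5 has no legal effect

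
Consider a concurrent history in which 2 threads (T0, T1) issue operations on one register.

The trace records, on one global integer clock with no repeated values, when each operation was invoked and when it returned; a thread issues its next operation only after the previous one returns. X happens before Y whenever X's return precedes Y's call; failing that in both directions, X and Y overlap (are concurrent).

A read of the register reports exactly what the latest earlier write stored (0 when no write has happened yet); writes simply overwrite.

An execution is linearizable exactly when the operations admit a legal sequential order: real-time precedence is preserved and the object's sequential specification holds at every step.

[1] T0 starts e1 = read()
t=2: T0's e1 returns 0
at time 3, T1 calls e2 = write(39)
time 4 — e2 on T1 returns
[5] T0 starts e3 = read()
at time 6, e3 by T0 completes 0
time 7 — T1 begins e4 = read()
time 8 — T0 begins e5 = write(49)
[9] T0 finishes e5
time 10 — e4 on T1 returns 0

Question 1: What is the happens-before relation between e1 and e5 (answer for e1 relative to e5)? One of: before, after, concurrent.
Answer: before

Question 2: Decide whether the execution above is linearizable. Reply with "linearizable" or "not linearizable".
not linearizable

already the first 6 events (up to e3's response at time 6) admit no linearization; the first 5 still do
the completed operations (3 total) allow one real-time order; the register replay rejects it
for example e1, e2, e3 fails at step 3: e3 read() → 0 is not legal there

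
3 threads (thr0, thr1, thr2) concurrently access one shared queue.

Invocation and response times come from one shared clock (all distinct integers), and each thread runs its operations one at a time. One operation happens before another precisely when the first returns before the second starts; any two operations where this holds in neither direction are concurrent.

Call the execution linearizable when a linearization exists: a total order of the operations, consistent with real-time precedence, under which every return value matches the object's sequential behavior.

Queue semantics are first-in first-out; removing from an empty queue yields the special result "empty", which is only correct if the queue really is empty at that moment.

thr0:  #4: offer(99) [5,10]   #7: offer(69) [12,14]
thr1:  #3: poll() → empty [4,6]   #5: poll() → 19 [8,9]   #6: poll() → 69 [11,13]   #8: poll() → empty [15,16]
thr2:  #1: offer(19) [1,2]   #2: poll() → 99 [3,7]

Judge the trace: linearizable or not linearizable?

not linearizable

cut after 6 events: linearizable; cut after 7 events (#2 responds, time 7): not linearizable
no legal order exists: 2 real-time-consistent candidates over 3 completed queue operations, all rejected
no escape via the 1 pending operation (#4): every completion choice fails
sample order #1, #2, #3 (pending dropped) stalls at step 2 — #2 poll() → 99 has no legal effect
sample order #1, #3, #2 (pending dropped) stalls at step 2 — #3 poll() → empty has no legal effect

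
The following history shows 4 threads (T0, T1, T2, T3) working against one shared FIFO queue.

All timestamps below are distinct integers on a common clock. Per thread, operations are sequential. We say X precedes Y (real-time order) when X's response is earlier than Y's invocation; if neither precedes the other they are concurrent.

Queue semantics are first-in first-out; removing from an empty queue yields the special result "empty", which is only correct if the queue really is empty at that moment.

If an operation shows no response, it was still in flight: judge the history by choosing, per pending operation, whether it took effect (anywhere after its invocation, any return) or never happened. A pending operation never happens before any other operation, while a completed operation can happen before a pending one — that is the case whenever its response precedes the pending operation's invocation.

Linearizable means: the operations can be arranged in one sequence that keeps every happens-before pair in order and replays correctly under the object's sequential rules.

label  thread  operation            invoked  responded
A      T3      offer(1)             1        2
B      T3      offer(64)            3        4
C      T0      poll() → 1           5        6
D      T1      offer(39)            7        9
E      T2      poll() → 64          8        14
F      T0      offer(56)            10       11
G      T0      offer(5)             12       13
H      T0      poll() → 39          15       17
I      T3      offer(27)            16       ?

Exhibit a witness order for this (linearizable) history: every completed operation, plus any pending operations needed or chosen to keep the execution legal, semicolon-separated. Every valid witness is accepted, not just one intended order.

A; B; C; D; E; F; G; H

step 1: A offer(1) — queue <1>
step 2: B offer(64) — queue <1,64>
step 3: C poll() → 1 — queue <64>
step 4: D offer(39) — queue <64,39>
step 5: E poll() → 64 — queue <39>
step 6: F offer(56) — queue <39,56>
step 7: G offer(5) — queue <39,56,5>
step 8: H poll() → 39 — queue <56,5>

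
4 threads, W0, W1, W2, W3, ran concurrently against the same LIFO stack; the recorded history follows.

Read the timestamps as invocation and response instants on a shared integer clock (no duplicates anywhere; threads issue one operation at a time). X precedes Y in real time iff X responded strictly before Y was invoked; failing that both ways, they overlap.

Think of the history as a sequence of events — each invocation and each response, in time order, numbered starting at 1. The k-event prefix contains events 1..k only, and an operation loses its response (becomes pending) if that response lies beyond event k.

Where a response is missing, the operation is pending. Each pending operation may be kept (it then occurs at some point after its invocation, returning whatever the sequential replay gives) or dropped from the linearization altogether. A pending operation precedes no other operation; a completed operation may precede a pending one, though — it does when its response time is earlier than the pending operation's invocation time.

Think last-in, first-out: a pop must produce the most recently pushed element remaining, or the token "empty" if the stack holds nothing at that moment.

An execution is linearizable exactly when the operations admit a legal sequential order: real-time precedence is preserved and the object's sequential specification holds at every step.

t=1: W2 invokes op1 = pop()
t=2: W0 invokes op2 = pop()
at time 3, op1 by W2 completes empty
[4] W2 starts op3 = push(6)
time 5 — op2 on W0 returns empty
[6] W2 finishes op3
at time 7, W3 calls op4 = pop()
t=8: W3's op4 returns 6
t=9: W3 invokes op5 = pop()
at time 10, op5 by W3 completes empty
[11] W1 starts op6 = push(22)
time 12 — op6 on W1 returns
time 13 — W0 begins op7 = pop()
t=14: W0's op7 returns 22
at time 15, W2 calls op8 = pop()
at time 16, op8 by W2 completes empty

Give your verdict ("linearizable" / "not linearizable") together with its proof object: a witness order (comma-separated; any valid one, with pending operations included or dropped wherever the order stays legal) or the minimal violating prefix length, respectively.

step 1: op1 pop() → empty — stack <>
step 2: op2 pop() → empty — stack <>
step 3: op3 push(6) — stack <6>
step 4: op4 pop() → 6 — stack <>
step 5: op5 pop() → empty — stack <>
step 6: op6 push(22) — stack <22>
step 7: op7 pop() → 22 — stack <>
step 8: op8 pop() → empty — stack <>

linearizable — witness: op1, op2, op3, op4, op5, op6, op7, op8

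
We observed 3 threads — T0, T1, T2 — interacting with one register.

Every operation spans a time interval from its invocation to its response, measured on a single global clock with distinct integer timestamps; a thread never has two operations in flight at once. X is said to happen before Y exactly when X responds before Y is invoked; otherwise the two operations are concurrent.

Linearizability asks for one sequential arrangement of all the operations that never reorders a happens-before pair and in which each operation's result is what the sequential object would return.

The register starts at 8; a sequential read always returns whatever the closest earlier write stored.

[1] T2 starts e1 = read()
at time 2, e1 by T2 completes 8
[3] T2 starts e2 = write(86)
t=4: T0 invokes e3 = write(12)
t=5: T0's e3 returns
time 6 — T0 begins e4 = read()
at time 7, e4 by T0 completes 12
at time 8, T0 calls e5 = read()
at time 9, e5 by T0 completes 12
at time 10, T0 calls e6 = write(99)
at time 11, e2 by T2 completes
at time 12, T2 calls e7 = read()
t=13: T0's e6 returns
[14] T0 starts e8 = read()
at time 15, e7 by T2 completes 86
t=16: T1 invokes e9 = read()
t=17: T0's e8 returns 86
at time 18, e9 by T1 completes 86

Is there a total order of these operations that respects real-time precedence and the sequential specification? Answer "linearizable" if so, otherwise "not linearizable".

linearizable

witness order: e1, e3, e4, e5, e6, e2, e7, e8, e9
after step 1 (e1 read() → 8): value 8
after step 2 (e3 write(12)): value 12
after step 3 (e4 read() → 12): value 12
after step 4 (e5 read() → 12): value 12
after step 5 (e6 write(99)): value 99
after step 6 (e2 write(86)): value 86
after step 7 (e7 read() → 86): value 86
after step 8 (e8 read() → 86): value 86
after step 9 (e9 read() → 86): value 86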